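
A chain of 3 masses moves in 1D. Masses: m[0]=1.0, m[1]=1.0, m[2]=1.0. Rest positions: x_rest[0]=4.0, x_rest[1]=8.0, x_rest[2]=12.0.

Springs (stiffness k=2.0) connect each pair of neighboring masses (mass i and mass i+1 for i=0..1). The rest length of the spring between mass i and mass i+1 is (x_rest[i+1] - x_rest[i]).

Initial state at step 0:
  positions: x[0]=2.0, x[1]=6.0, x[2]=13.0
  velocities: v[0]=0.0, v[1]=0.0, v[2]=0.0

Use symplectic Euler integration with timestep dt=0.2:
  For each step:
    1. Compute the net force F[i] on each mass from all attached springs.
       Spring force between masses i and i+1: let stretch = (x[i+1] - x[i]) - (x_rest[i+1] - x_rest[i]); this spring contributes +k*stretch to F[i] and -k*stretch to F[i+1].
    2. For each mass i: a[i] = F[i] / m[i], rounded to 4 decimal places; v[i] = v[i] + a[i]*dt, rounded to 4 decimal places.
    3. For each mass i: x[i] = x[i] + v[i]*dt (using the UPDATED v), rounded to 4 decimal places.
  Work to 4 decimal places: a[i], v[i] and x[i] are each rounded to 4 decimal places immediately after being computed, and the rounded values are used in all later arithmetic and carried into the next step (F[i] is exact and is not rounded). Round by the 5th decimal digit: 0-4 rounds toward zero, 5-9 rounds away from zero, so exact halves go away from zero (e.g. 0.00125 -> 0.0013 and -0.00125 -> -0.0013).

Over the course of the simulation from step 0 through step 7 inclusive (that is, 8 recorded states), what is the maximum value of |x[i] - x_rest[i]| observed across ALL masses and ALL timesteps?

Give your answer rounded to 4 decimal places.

Answer: 2.2360

Derivation:
Step 0: x=[2.0000 6.0000 13.0000] v=[0.0000 0.0000 0.0000]
Step 1: x=[2.0000 6.2400 12.7600] v=[0.0000 1.2000 -1.2000]
Step 2: x=[2.0192 6.6624 12.3184] v=[0.0960 2.1120 -2.2080]
Step 3: x=[2.0899 7.1658 11.7443] v=[0.3533 2.5171 -2.8704]
Step 4: x=[2.2466 7.6294 11.1239] v=[0.7837 2.3181 -3.1018]
Step 5: x=[2.5140 7.9420 10.5440] v=[1.3368 1.5628 -2.8996]
Step 6: x=[2.8956 8.0285 10.0759] v=[1.9080 0.4324 -2.3404]
Step 7: x=[3.3678 7.8681 9.7640] v=[2.3612 -0.8018 -1.5594]
Max displacement = 2.2360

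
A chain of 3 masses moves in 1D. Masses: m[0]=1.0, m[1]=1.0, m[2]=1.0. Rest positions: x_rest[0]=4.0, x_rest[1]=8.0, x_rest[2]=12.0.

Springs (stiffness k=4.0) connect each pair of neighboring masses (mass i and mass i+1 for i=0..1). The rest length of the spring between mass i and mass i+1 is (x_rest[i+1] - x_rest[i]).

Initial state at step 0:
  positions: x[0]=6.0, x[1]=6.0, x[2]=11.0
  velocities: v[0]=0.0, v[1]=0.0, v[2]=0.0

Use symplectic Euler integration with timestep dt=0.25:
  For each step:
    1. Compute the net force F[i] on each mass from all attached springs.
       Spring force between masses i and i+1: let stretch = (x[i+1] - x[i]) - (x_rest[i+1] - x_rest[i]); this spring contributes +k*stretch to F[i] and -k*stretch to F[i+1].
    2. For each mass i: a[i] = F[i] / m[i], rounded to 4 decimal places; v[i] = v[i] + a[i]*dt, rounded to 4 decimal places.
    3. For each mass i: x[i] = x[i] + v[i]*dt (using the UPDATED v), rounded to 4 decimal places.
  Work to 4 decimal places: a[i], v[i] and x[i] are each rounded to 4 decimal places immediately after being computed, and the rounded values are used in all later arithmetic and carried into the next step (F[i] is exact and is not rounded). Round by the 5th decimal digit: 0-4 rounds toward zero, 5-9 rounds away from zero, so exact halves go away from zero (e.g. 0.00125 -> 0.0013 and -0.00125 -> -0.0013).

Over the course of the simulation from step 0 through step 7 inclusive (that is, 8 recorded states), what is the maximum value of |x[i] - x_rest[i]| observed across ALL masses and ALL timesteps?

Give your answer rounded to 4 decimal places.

Answer: 2.0279

Derivation:
Step 0: x=[6.0000 6.0000 11.0000] v=[0.0000 0.0000 0.0000]
Step 1: x=[5.0000 7.2500 10.7500] v=[-4.0000 5.0000 -1.0000]
Step 2: x=[3.5625 8.8125 10.6250] v=[-5.7500 6.2500 -0.5000]
Step 3: x=[2.4375 9.5156 11.0469] v=[-4.5000 2.8125 1.6875]
Step 4: x=[2.0820 8.8320 12.0860] v=[-1.4219 -2.7343 4.1562]
Step 5: x=[2.4140 7.2744 13.3116] v=[1.3281 -6.2303 4.9022]
Step 6: x=[2.9611 6.0110 14.0279] v=[2.1885 -5.0535 2.8650]
Step 7: x=[3.2707 5.9894 13.7399] v=[1.2384 -0.0865 -1.1519]
Max displacement = 2.0279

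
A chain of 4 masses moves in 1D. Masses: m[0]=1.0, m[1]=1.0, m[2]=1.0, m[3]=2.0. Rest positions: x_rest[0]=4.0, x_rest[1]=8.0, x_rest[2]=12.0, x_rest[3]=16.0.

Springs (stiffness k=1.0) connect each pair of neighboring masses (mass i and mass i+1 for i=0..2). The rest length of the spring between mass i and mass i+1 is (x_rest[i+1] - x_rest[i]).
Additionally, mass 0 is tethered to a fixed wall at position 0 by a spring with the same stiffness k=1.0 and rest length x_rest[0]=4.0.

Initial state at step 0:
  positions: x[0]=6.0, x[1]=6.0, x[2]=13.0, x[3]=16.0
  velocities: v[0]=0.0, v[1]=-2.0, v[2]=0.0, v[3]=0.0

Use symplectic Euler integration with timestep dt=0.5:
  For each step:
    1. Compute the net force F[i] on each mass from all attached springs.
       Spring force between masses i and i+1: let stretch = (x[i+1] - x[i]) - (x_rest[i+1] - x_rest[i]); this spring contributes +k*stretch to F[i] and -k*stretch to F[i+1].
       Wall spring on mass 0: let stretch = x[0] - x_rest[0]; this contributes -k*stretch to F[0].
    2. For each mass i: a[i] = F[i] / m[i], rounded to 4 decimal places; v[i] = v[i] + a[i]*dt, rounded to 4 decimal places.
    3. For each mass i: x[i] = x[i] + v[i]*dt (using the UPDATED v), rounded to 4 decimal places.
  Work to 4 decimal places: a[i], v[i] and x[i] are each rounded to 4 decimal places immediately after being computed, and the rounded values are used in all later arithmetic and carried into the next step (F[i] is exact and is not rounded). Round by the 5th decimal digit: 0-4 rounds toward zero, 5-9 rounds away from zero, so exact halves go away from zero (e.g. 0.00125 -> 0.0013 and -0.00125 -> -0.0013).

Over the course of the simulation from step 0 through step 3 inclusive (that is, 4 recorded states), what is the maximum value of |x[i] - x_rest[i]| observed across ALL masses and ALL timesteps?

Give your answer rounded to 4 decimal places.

Answer: 2.7812

Derivation:
Step 0: x=[6.0000 6.0000 13.0000 16.0000] v=[0.0000 -2.0000 0.0000 0.0000]
Step 1: x=[4.5000 6.7500 12.0000 16.1250] v=[-3.0000 1.5000 -2.0000 0.2500]
Step 2: x=[2.4375 8.2500 10.7188 16.2344] v=[-4.1250 3.0000 -2.5625 0.2188]
Step 3: x=[1.2188 8.9141 10.1993 16.1544] v=[-2.4375 1.3282 -1.0391 -0.1601]
Max displacement = 2.7812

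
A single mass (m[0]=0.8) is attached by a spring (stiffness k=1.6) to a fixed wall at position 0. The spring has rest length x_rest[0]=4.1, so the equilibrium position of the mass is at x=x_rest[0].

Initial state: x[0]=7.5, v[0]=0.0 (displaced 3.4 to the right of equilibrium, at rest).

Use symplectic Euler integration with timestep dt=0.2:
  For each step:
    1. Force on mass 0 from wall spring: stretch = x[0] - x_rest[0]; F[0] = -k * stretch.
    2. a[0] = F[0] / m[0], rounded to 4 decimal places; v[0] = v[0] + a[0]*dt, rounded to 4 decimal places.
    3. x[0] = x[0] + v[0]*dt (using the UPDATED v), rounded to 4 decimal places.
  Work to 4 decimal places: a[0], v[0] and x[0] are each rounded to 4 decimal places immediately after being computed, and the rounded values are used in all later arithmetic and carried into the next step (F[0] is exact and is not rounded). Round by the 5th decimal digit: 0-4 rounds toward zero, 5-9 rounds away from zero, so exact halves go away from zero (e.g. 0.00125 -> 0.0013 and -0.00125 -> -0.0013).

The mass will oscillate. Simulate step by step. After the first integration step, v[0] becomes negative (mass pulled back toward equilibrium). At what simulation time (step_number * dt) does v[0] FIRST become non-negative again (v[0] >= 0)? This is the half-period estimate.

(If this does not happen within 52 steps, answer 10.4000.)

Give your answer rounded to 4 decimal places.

Answer: 2.4000

Derivation:
Step 0: x=[7.5000] v=[0.0000]
Step 1: x=[7.2280] v=[-1.3600]
Step 2: x=[6.7058] v=[-2.6112]
Step 3: x=[5.9751] v=[-3.6535]
Step 4: x=[5.0944] v=[-4.4035]
Step 5: x=[4.1341] v=[-4.8013]
Step 6: x=[3.1711] v=[-4.8149]
Step 7: x=[2.2824] v=[-4.4433]
Step 8: x=[1.5391] v=[-3.7163]
Step 9: x=[1.0007] v=[-2.6919]
Step 10: x=[0.7103] v=[-1.4522]
Step 11: x=[0.6910] v=[-0.0963]
Step 12: x=[0.9445] v=[1.2673]
First v>=0 after going negative at step 12, time=2.4000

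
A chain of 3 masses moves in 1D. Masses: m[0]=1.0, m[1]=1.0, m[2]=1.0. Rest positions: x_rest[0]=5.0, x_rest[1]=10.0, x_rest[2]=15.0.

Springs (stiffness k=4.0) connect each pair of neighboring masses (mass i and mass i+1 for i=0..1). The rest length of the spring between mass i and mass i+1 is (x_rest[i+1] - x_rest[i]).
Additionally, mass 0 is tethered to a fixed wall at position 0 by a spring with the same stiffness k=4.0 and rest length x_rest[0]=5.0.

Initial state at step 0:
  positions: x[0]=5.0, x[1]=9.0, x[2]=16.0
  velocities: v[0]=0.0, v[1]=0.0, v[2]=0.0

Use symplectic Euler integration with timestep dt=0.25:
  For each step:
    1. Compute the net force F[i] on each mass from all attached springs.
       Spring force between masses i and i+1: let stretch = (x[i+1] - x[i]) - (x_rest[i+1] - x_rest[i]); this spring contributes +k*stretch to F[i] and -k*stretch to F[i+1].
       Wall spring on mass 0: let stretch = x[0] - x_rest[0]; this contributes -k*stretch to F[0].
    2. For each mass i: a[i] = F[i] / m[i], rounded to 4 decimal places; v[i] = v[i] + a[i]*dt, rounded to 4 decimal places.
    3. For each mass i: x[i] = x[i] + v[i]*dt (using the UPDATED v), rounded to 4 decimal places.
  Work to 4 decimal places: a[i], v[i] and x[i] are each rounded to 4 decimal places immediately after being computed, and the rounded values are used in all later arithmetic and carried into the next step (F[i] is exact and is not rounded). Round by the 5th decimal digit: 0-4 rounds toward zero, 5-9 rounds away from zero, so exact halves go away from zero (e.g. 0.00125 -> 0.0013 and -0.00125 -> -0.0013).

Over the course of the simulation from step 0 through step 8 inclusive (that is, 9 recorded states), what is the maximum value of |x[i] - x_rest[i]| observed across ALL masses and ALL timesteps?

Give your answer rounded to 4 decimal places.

Answer: 1.1250

Derivation:
Step 0: x=[5.0000 9.0000 16.0000] v=[0.0000 0.0000 0.0000]
Step 1: x=[4.7500 9.7500 15.5000] v=[-1.0000 3.0000 -2.0000]
Step 2: x=[4.5625 10.6875 14.8125] v=[-0.7500 3.7500 -2.7500]
Step 3: x=[4.7656 11.1250 14.3438] v=[0.8125 1.7500 -1.8750]
Step 4: x=[5.3672 10.7774 14.3204] v=[2.4063 -1.3906 -0.0938]
Step 5: x=[5.9795 9.9630 14.6612] v=[2.4493 -3.2578 1.3632]
Step 6: x=[6.0928 9.3272 15.0775] v=[0.4533 -2.5431 1.6650]
Step 7: x=[5.4915 9.3204 15.3062] v=[-2.4051 -0.0272 0.9147]
Step 8: x=[4.4746 9.8528 15.2884] v=[-4.0677 2.1297 -0.0711]
Max displacement = 1.1250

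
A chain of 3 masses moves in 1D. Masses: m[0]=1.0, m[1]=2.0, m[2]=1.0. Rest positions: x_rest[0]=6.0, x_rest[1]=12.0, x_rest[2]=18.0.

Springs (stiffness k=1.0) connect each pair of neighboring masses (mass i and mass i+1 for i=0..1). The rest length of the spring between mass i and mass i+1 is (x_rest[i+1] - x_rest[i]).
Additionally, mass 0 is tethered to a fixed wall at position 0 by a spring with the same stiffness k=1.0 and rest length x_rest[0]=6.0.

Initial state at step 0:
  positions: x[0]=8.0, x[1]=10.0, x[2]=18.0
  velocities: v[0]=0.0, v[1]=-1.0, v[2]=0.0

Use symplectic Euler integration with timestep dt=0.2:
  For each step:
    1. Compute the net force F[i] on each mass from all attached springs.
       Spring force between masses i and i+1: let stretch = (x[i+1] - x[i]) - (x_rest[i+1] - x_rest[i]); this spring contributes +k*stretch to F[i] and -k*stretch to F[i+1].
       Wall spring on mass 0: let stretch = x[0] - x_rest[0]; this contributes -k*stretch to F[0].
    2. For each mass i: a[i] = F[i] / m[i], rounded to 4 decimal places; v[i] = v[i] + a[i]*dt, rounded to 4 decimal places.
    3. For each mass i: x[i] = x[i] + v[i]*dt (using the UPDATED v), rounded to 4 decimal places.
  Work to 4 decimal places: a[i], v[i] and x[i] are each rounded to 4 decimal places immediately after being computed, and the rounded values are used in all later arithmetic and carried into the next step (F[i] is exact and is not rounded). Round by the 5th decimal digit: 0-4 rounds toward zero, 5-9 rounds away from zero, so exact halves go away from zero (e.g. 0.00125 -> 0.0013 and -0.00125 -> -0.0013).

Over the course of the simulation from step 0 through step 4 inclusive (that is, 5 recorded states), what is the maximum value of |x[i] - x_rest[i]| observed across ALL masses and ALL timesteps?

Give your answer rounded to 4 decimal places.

Step 0: x=[8.0000 10.0000 18.0000] v=[0.0000 -1.0000 0.0000]
Step 1: x=[7.7600 9.9200 17.9200] v=[-1.2000 -0.4000 -0.4000]
Step 2: x=[7.2960 9.9568 17.7600] v=[-2.3200 0.1840 -0.8000]
Step 3: x=[6.6466 10.0964 17.5279] v=[-3.2470 0.6982 -1.1606]
Step 4: x=[5.8693 10.3157 17.2385] v=[-3.8864 1.0964 -1.4469]
Max displacement = 2.0800

Answer: 2.0800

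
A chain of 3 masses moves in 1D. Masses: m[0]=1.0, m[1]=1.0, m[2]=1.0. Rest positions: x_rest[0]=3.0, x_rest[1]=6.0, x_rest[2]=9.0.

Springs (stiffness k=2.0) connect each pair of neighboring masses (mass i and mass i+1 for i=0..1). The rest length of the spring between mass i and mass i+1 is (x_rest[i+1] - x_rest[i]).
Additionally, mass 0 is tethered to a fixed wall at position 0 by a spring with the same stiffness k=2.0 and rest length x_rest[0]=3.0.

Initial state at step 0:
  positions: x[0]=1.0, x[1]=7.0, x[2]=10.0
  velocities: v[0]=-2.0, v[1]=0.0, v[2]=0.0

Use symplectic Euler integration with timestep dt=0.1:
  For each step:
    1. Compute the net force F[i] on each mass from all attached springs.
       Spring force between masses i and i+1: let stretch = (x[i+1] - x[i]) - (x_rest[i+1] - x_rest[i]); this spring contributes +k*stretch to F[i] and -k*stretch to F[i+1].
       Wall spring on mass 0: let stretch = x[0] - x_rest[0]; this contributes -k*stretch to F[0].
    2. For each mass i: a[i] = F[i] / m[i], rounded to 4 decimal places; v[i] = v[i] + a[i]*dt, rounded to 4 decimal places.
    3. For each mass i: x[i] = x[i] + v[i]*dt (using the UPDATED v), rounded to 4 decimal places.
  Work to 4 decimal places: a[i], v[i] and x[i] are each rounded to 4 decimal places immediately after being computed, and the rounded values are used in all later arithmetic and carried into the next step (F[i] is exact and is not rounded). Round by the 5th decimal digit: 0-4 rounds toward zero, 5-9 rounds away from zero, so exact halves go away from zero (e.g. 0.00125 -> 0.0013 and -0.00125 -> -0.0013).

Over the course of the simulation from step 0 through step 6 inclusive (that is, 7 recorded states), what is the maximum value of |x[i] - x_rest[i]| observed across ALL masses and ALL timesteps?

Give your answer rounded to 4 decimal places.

Answer: 2.1000

Derivation:
Step 0: x=[1.0000 7.0000 10.0000] v=[-2.0000 0.0000 0.0000]
Step 1: x=[0.9000 6.9400 10.0000] v=[-1.0000 -0.6000 0.0000]
Step 2: x=[0.9028 6.8204 9.9988] v=[0.0280 -1.1960 -0.0120]
Step 3: x=[1.0059 6.6460 9.9940] v=[1.0310 -1.7438 -0.0477]
Step 4: x=[1.2017 6.4258 9.9823] v=[1.9578 -2.2022 -0.1173]
Step 5: x=[1.4779 6.1722 9.9594] v=[2.7623 -2.5357 -0.2286]
Step 6: x=[1.8185 5.9005 9.9208] v=[3.4056 -2.7171 -0.3860]
Max displacement = 2.1000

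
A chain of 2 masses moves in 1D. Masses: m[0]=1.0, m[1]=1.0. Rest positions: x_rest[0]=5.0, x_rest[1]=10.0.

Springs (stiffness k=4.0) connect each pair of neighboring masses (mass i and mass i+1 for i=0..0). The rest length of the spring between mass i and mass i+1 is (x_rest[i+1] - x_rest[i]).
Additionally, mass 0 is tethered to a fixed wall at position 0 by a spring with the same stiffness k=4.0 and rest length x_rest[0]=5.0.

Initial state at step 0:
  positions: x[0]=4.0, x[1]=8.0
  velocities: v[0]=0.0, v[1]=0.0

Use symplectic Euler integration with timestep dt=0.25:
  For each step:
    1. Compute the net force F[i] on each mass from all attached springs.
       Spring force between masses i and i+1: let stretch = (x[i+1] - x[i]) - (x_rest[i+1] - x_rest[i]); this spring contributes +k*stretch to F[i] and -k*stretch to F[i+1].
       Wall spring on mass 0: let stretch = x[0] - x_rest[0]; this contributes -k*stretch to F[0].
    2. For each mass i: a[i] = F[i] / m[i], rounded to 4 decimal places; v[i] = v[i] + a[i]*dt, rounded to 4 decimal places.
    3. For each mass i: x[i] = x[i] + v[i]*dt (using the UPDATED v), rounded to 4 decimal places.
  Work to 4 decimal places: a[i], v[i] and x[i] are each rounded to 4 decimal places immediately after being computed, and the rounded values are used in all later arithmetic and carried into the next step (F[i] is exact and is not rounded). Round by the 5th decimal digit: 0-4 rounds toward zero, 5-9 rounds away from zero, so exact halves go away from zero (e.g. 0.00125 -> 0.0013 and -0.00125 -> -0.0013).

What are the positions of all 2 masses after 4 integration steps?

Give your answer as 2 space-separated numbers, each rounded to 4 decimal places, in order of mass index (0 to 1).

Step 0: x=[4.0000 8.0000] v=[0.0000 0.0000]
Step 1: x=[4.0000 8.2500] v=[0.0000 1.0000]
Step 2: x=[4.0625 8.6875] v=[0.2500 1.7500]
Step 3: x=[4.2656 9.2188] v=[0.8125 2.1250]
Step 4: x=[4.6406 9.7618] v=[1.5001 2.1718]

Answer: 4.6406 9.7618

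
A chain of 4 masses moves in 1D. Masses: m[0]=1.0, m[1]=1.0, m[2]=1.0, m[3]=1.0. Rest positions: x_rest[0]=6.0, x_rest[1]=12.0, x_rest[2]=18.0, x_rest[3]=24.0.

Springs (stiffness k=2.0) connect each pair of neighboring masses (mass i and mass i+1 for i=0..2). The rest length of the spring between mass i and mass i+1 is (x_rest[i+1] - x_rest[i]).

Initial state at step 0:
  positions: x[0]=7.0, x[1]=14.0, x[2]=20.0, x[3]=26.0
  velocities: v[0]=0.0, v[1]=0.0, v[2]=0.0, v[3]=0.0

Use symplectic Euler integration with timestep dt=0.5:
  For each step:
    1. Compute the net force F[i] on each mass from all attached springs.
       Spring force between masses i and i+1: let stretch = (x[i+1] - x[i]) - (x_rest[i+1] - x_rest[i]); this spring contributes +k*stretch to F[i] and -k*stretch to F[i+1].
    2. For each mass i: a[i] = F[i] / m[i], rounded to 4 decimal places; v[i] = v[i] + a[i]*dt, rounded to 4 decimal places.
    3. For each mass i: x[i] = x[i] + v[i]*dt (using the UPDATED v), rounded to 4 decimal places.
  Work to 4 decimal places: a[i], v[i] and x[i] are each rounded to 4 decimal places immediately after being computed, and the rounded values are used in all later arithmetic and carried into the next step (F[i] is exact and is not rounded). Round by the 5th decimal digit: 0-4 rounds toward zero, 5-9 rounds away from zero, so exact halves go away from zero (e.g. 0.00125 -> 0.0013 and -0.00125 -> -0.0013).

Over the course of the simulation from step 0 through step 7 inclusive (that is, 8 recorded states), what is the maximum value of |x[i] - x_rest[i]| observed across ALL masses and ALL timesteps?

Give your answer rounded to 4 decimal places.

Answer: 2.1875

Derivation:
Step 0: x=[7.0000 14.0000 20.0000 26.0000] v=[0.0000 0.0000 0.0000 0.0000]
Step 1: x=[7.5000 13.5000 20.0000 26.0000] v=[1.0000 -1.0000 0.0000 0.0000]
Step 2: x=[8.0000 13.2500 19.7500 26.0000] v=[1.0000 -0.5000 -0.5000 0.0000]
Step 3: x=[8.1250 13.6250 19.3750 25.8750] v=[0.2500 0.7500 -0.7500 -0.2500]
Step 4: x=[8.0000 14.1250 19.3750 25.5000] v=[-0.2500 1.0000 0.0000 -0.7500]
Step 5: x=[7.9375 14.1875 19.8125 25.0625] v=[-0.1250 0.1250 0.8750 -0.8750]
Step 6: x=[8.0000 13.9375 20.0625 25.0000] v=[0.1250 -0.5000 0.5000 -0.1250]
Step 7: x=[8.0313 13.7813 19.7188 25.4688] v=[0.0625 -0.3125 -0.6875 0.9375]
Max displacement = 2.1875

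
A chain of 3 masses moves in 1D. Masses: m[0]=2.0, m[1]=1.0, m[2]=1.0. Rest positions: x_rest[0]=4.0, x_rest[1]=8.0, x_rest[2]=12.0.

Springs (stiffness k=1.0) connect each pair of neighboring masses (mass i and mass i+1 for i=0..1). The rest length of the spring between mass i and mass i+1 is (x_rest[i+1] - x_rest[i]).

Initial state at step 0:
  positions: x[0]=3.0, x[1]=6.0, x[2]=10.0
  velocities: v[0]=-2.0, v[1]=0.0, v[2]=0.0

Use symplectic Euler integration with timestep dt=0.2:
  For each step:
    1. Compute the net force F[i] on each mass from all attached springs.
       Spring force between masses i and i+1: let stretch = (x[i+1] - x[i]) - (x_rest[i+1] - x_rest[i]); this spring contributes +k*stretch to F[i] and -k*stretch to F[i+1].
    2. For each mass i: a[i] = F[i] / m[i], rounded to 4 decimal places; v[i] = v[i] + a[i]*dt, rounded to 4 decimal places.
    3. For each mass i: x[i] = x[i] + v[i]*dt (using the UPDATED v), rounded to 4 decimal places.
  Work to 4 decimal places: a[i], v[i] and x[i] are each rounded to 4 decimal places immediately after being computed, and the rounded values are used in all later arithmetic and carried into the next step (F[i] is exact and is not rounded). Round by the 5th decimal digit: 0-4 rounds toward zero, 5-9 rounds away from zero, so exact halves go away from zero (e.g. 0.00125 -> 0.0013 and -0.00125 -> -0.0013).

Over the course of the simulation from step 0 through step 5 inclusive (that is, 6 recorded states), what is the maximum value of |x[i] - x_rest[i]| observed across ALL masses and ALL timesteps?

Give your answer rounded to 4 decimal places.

Answer: 3.1106

Derivation:
Step 0: x=[3.0000 6.0000 10.0000] v=[-2.0000 0.0000 0.0000]
Step 1: x=[2.5800 6.0400 10.0000] v=[-2.1000 0.2000 0.0000]
Step 2: x=[2.1492 6.1000 10.0016] v=[-2.1540 0.3000 0.0080]
Step 3: x=[1.7174 6.1580 10.0071] v=[-2.1589 0.2902 0.0277]
Step 4: x=[1.2944 6.1924 10.0187] v=[-2.1148 0.1719 0.0579]
Step 5: x=[0.8894 6.1839 10.0372] v=[-2.0250 -0.0424 0.0926]
Max displacement = 3.1106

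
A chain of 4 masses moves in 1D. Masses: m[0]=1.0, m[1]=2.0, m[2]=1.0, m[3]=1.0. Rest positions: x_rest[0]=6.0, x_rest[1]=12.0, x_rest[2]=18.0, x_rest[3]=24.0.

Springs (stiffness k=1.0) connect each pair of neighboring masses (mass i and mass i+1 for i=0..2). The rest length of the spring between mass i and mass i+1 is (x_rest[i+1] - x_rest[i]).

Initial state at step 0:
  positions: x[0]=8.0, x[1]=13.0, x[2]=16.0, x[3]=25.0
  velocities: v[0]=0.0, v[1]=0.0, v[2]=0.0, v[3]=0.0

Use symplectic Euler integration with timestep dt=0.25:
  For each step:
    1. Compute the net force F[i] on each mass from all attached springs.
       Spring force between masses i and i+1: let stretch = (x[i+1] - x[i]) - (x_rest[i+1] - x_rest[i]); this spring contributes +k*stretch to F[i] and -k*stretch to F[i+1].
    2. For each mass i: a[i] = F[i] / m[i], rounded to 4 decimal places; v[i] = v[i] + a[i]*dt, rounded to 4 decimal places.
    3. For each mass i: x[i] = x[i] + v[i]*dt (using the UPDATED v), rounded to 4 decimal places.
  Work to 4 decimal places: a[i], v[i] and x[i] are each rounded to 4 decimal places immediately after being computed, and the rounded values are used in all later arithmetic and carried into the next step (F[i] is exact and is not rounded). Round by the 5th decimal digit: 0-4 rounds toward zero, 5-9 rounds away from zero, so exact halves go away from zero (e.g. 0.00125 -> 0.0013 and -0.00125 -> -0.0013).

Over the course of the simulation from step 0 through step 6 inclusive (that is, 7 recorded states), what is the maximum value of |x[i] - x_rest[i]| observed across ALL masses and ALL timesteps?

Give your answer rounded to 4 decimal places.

Answer: 2.3302

Derivation:
Step 0: x=[8.0000 13.0000 16.0000 25.0000] v=[0.0000 0.0000 0.0000 0.0000]
Step 1: x=[7.9375 12.9375 16.3750 24.8125] v=[-0.2500 -0.2500 1.5000 -0.7500]
Step 2: x=[7.8125 12.8262 17.0625 24.4727] v=[-0.5000 -0.4453 2.7500 -1.3594]
Step 3: x=[7.6259 12.6906 17.9484 24.0447] v=[-0.7466 -0.5425 3.5435 -1.7120]
Step 4: x=[7.3808 12.5610 18.8867 23.6107] v=[-0.9804 -0.5184 3.7531 -1.7361]
Step 5: x=[7.0845 12.4672 19.7249 23.2564] v=[-1.1854 -0.3752 3.3527 -1.4171]
Step 6: x=[6.7496 12.4320 20.3302 23.0564] v=[-1.3397 -0.1408 2.4212 -0.8000]
Max displacement = 2.3302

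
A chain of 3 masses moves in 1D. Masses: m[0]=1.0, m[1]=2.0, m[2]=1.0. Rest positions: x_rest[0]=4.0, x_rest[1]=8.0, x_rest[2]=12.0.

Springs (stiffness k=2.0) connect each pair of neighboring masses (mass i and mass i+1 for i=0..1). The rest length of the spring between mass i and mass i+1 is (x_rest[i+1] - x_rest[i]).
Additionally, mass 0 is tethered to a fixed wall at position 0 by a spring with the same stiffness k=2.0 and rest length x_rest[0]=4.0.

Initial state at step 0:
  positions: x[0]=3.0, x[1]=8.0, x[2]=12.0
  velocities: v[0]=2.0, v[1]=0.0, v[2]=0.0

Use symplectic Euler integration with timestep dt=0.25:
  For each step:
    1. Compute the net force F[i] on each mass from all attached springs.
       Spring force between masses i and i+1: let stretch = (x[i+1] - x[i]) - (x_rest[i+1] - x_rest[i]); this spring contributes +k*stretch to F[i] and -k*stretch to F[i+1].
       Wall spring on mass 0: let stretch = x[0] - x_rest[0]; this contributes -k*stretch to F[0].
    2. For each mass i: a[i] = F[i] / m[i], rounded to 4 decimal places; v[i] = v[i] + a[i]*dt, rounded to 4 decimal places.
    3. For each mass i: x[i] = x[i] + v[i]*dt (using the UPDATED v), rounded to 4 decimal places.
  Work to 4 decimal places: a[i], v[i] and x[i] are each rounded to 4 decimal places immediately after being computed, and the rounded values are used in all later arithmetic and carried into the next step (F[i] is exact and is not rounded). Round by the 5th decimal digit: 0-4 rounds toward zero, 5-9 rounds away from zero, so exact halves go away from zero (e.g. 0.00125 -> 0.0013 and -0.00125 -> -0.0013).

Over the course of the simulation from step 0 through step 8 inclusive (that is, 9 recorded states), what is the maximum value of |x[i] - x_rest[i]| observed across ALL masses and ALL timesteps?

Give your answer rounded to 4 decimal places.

Answer: 1.5335

Derivation:
Step 0: x=[3.0000 8.0000 12.0000] v=[2.0000 0.0000 0.0000]
Step 1: x=[3.7500 7.9375 12.0000] v=[3.0000 -0.2500 0.0000]
Step 2: x=[4.5547 7.8672 11.9922] v=[3.2188 -0.2813 -0.0313]
Step 3: x=[5.2041 7.8477 11.9688] v=[2.5977 -0.0782 -0.0938]
Step 4: x=[5.5335 7.9205 11.9302] v=[1.3175 0.2912 -0.1544]
Step 5: x=[5.4696 8.0947 11.8904] v=[-0.2558 0.6969 -0.1593]
Step 6: x=[5.0501 8.3421 11.8761] v=[-1.6781 0.9896 -0.0572]
Step 7: x=[4.4108 8.6046 11.9201] v=[-2.5572 1.0501 0.1758]
Step 8: x=[3.7444 8.8122 12.0496] v=[-2.6657 0.8305 0.5181]
Max displacement = 1.5335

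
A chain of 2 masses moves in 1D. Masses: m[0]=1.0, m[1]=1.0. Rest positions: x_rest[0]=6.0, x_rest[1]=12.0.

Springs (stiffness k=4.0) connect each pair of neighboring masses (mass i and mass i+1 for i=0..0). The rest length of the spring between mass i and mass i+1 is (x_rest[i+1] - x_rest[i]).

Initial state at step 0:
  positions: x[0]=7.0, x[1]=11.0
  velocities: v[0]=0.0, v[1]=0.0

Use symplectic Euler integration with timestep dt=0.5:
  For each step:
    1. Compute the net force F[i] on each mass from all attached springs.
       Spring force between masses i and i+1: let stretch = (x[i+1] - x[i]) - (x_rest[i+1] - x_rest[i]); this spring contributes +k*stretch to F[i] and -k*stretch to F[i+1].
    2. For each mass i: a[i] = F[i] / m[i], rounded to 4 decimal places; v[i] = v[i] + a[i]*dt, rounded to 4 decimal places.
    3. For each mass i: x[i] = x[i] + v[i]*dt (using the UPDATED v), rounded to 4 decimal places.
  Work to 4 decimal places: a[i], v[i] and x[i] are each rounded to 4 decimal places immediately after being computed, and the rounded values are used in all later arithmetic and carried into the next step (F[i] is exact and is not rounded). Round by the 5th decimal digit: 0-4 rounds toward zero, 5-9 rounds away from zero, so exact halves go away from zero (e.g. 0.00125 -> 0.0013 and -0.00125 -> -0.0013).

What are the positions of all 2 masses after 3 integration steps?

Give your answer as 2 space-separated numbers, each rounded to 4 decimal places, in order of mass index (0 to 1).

Step 0: x=[7.0000 11.0000] v=[0.0000 0.0000]
Step 1: x=[5.0000 13.0000] v=[-4.0000 4.0000]
Step 2: x=[5.0000 13.0000] v=[0.0000 0.0000]
Step 3: x=[7.0000 11.0000] v=[4.0000 -4.0000]

Answer: 7.0000 11.0000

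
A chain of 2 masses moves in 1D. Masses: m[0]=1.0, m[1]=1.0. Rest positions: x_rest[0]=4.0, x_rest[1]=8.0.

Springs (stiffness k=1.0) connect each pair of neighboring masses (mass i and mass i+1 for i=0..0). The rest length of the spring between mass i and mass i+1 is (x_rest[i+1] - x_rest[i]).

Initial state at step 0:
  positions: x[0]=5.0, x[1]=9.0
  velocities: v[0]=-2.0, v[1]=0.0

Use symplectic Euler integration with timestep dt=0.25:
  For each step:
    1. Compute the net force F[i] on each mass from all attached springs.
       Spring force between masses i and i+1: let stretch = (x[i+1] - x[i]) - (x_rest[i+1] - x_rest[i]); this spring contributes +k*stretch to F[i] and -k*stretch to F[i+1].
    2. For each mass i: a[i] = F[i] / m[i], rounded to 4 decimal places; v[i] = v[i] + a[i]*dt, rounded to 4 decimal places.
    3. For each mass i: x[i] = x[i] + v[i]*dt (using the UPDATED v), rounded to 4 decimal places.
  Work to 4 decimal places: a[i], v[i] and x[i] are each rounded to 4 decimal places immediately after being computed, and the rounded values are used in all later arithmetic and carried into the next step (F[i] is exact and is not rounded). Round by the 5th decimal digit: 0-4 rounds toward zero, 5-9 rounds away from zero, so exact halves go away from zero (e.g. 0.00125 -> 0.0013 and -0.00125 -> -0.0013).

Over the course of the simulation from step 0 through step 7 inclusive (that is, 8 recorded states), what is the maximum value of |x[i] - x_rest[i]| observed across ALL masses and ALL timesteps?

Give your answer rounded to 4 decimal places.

Answer: 1.1868

Derivation:
Step 0: x=[5.0000 9.0000] v=[-2.0000 0.0000]
Step 1: x=[4.5000 9.0000] v=[-2.0000 0.0000]
Step 2: x=[4.0313 8.9688] v=[-1.8750 -0.1250]
Step 3: x=[3.6212 8.8790] v=[-1.6406 -0.3594]
Step 4: x=[3.2897 8.7105] v=[-1.3262 -0.6739]
Step 5: x=[3.0470 8.4532] v=[-0.9710 -1.0291]
Step 6: x=[2.8921 8.1080] v=[-0.6195 -1.3807]
Step 7: x=[2.8132 7.6868] v=[-0.3155 -1.6847]
Max displacement = 1.1868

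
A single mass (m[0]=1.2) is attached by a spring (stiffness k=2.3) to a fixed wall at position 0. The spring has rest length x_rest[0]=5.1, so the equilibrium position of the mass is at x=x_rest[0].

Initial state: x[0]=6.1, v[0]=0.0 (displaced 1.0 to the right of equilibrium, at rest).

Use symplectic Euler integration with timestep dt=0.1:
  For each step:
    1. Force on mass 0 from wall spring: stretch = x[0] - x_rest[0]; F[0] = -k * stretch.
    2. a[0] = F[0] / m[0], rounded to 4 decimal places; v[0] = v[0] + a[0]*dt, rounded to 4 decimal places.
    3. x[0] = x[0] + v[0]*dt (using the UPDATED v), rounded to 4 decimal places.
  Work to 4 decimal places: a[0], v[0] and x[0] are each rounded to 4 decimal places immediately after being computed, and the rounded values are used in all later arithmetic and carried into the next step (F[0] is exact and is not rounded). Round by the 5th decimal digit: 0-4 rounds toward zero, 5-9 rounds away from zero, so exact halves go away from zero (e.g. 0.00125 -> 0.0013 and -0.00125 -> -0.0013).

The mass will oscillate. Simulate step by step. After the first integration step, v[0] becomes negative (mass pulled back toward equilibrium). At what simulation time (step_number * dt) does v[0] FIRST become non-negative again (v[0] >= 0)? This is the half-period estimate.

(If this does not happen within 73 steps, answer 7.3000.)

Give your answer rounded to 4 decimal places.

Answer: 2.3000

Derivation:
Step 0: x=[6.1000] v=[0.0000]
Step 1: x=[6.0808] v=[-0.1917]
Step 2: x=[6.0428] v=[-0.3797]
Step 3: x=[5.9868] v=[-0.5604]
Step 4: x=[5.9138] v=[-0.7304]
Step 5: x=[5.8252] v=[-0.8864]
Step 6: x=[5.7227] v=[-1.0254]
Step 7: x=[5.6082] v=[-1.1448]
Step 8: x=[5.4840] v=[-1.2422]
Step 9: x=[5.3524] v=[-1.3158]
Step 10: x=[5.2160] v=[-1.3642]
Step 11: x=[5.0774] v=[-1.3864]
Step 12: x=[4.9392] v=[-1.3821]
Step 13: x=[4.8041] v=[-1.3513]
Step 14: x=[4.6746] v=[-1.2946]
Step 15: x=[4.5533] v=[-1.2131]
Step 16: x=[4.4425] v=[-1.1083]
Step 17: x=[4.3443] v=[-0.9823]
Step 18: x=[4.2606] v=[-0.8375]
Step 19: x=[4.1929] v=[-0.6766]
Step 20: x=[4.1426] v=[-0.5027]
Step 21: x=[4.1107] v=[-0.3192]
Step 22: x=[4.0977] v=[-0.1296]
Step 23: x=[4.1040] v=[0.0625]
First v>=0 after going negative at step 23, time=2.3000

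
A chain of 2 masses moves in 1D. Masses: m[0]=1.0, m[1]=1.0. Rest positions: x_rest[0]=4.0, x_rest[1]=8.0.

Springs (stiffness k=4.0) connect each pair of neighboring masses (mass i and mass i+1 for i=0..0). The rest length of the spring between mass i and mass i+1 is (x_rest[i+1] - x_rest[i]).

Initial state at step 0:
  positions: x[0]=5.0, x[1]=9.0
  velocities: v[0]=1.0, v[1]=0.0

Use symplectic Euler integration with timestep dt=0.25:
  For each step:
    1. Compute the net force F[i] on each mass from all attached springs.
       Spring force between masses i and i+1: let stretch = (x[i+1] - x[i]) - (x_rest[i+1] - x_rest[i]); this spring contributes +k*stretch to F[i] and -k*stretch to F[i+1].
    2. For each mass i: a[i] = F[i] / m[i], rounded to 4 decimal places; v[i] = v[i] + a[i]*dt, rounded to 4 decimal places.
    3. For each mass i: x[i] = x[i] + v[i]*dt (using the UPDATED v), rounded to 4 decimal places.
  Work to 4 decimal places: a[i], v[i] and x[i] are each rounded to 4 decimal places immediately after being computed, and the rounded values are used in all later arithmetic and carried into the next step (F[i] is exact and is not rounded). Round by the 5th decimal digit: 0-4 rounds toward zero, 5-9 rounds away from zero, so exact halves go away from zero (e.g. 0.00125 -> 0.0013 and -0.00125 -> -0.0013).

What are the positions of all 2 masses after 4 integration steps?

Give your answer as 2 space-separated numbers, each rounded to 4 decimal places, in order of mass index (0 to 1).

Answer: 5.5469 9.4532

Derivation:
Step 0: x=[5.0000 9.0000] v=[1.0000 0.0000]
Step 1: x=[5.2500 9.0000] v=[1.0000 0.0000]
Step 2: x=[5.4375 9.0625] v=[0.7500 0.2500]
Step 3: x=[5.5313 9.2188] v=[0.3750 0.6250]
Step 4: x=[5.5469 9.4532] v=[0.0625 0.9375]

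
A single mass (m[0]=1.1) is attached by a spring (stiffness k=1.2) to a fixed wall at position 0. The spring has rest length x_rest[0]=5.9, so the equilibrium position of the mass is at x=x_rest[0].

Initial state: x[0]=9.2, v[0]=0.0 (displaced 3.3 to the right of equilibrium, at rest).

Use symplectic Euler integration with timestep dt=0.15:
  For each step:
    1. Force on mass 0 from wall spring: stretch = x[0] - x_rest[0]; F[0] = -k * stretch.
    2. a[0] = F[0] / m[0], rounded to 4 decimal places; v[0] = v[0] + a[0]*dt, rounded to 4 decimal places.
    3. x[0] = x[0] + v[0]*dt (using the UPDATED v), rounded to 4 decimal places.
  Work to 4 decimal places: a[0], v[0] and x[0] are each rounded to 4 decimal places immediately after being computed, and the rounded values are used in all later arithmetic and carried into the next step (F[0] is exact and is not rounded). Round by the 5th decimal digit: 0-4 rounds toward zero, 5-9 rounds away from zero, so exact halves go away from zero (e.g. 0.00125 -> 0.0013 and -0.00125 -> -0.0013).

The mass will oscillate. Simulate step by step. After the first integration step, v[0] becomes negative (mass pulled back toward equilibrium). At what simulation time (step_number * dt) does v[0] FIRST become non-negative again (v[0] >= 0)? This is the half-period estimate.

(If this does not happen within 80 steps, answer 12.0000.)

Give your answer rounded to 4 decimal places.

Answer: 3.1500

Derivation:
Step 0: x=[9.2000] v=[0.0000]
Step 1: x=[9.1190] v=[-0.5400]
Step 2: x=[8.9590] v=[-1.0667]
Step 3: x=[8.7239] v=[-1.5673]
Step 4: x=[8.4195] v=[-2.0294]
Step 5: x=[8.0532] v=[-2.4417]
Step 6: x=[7.6341] v=[-2.7940]
Step 7: x=[7.1724] v=[-3.0778]
Step 8: x=[6.6795] v=[-3.2860]
Step 9: x=[6.1675] v=[-3.4136]
Step 10: x=[5.6489] v=[-3.4574]
Step 11: x=[5.1365] v=[-3.4163]
Step 12: x=[4.6428] v=[-3.2914]
Step 13: x=[4.1799] v=[-3.0857]
Step 14: x=[3.7593] v=[-2.8042]
Step 15: x=[3.3912] v=[-2.4539]
Step 16: x=[3.0847] v=[-2.0434]
Step 17: x=[2.8473] v=[-1.5827]
Step 18: x=[2.6848] v=[-1.0832]
Step 19: x=[2.6012] v=[-0.5571]
Step 20: x=[2.5986] v=[-0.0173]
Step 21: x=[2.6770] v=[0.5229]
First v>=0 after going negative at step 21, time=3.1500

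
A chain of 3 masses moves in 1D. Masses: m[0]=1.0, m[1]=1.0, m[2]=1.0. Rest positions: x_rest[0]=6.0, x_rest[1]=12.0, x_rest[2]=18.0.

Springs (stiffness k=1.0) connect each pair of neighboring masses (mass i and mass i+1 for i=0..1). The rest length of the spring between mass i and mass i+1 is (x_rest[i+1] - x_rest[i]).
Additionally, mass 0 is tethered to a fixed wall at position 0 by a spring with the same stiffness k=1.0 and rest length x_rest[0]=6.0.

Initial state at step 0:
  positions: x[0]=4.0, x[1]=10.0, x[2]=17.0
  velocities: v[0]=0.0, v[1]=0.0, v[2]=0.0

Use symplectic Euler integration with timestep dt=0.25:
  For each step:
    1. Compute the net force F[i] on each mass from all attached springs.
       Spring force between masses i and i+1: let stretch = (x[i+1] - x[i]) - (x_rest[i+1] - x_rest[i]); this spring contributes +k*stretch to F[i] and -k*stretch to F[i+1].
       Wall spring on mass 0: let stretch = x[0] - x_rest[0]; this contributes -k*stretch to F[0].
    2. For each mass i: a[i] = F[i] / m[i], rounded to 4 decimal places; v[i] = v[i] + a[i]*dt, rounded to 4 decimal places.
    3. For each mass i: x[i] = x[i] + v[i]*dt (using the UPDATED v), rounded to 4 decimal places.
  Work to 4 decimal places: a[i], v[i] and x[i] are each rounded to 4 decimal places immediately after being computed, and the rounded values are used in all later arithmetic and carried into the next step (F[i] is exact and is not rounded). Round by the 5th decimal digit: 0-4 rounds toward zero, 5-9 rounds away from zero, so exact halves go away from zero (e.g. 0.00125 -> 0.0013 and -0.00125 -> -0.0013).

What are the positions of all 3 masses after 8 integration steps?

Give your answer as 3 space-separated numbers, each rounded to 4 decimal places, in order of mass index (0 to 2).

Step 0: x=[4.0000 10.0000 17.0000] v=[0.0000 0.0000 0.0000]
Step 1: x=[4.1250 10.0625 16.9375] v=[0.5000 0.2500 -0.2500]
Step 2: x=[4.3633 10.1836 16.8203] v=[0.9531 0.4844 -0.4688]
Step 3: x=[4.6927 10.3557 16.6633] v=[1.3174 0.6885 -0.6280]
Step 4: x=[5.0827 10.5681 16.4871] v=[1.5600 0.8497 -0.7049]
Step 5: x=[5.4979 10.8076 16.3159] v=[1.6607 0.9581 -0.6847]
Step 6: x=[5.9013 11.0596 16.1755] v=[1.6137 1.0078 -0.5618]
Step 7: x=[6.2583 11.3089 16.0903] v=[1.4280 0.9972 -0.3408]
Step 8: x=[6.5398 11.5414 16.0813] v=[1.1261 0.9299 -0.0362]

Answer: 6.5398 11.5414 16.0813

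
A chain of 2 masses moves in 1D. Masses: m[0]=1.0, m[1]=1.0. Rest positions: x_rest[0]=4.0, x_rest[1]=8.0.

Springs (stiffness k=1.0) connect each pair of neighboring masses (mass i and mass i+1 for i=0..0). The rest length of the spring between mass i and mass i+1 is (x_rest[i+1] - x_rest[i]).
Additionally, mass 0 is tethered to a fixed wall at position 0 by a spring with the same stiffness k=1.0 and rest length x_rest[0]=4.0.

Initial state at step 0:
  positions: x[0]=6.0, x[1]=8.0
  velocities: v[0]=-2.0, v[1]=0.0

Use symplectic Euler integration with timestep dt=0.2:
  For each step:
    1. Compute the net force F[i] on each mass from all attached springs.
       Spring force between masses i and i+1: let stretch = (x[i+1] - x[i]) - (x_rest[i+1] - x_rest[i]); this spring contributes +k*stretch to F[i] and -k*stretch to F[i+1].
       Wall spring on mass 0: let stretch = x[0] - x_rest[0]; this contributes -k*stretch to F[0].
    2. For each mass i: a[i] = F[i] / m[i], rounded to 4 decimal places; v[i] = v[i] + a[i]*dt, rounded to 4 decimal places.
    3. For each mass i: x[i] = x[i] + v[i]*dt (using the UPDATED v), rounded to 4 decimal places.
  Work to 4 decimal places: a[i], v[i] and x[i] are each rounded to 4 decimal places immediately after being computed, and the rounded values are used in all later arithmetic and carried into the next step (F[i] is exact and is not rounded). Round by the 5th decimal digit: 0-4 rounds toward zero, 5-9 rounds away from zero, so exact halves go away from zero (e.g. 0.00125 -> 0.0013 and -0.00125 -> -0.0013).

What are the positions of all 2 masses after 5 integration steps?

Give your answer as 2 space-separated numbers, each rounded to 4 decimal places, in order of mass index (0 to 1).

Answer: 2.6903 8.6103

Derivation:
Step 0: x=[6.0000 8.0000] v=[-2.0000 0.0000]
Step 1: x=[5.4400 8.0800] v=[-2.8000 0.4000]
Step 2: x=[4.7680 8.2144] v=[-3.3600 0.6720]
Step 3: x=[4.0431 8.3709] v=[-3.6243 0.7827]
Step 4: x=[3.3296 8.5143] v=[-3.5674 0.7171]
Step 5: x=[2.6903 8.6103] v=[-3.1964 0.4802]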